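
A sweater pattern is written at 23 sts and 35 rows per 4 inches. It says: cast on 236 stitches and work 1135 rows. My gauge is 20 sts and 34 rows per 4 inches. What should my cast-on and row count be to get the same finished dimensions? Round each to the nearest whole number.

Cast on 205 stitches; work 1103 rows.

Stitches: 236 × 20/23 = 205.22 → 205.
Rows: 1135 × 34/35 = 1102.57 → 1103.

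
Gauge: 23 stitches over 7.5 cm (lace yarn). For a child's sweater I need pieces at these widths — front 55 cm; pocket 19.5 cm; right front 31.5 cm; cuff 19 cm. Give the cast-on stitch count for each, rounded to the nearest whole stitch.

front 169; pocket 60; right front 97; cuff 58.

Rate = 23/7.5 = 3.067 sts per cm.
front: 55 × 3.067 = 168.67 → 169.
pocket: 19.5 × 3.067 = 59.80 → 60.
right front: 31.5 × 3.067 = 96.60 → 97.
cuff: 19 × 3.067 = 58.27 → 58.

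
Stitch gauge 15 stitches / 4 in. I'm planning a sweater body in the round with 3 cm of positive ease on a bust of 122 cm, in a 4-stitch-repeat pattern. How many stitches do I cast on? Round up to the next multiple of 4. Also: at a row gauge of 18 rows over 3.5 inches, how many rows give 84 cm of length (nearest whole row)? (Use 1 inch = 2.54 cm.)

Finished = 122 + 3 = 125 cm.
125 cm × 1/2.54 = 49.21 inches.
15/4 = 3.75 sts per in; 49.21 × 3.75 = 184.55 sts.
Next multiple of 4 → 188.
84 cm = 33.07 inches; × 5.143 = 170.08 → 170 rows.

Cast on 188 stitches; work 170 rows.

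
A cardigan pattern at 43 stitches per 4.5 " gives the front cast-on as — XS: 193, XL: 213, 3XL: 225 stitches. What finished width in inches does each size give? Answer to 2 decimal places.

XS 20.20 inches; XL 22.29 inches; 3XL 23.55 inches.

43/4.5 = 9.556 sts per in.
XS: 193 / 9.556 = 20.198 → 20.20 in.
XL: 213 / 9.556 = 22.291 → 22.29 in.
3XL: 225 / 9.556 = 23.547 → 23.55 in.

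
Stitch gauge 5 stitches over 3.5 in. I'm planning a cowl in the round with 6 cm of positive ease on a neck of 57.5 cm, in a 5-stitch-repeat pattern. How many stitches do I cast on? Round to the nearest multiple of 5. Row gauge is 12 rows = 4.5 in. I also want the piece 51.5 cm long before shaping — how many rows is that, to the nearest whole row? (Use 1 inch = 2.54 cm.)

Finished = 57.5 + 6 = 63.5 cm.
63.5 cm × 1/2.54 = 25.00 inches.
5/3.5 = 1.429 sts per in; 25.00 × 1.429 = 35.71 sts.
Nearest multiple of 5 → 35.
51.5 cm = 20.28 inches; × 2.667 = 54.07 → 54 rows.

Cast on 35 stitches; work 54 rows.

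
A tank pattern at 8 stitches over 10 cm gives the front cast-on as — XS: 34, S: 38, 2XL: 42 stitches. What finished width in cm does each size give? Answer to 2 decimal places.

8/10 = 0.8 sts per cm.
XS: 34 / 0.8 = 42.500 → 42.50 cm.
S: 38 / 0.8 = 47.500 → 47.50 cm.
2XL: 42 / 0.8 = 52.500 → 52.50 cm.

XS 42.50 cm; S 47.50 cm; 2XL 52.50 cm.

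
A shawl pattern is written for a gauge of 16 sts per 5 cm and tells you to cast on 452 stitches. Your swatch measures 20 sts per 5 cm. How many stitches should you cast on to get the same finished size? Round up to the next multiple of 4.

Scale factor = 20 / 16 = 1.250.
452 × 20 / 16 = 565.00 sts.
→ 568 sts.

CO 568 sts.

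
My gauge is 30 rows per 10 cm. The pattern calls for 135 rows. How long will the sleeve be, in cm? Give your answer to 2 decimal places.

45.00 cm.

30 rows / 10 cm = 3 rows per cm.
135 / 3 = 45.000 cm.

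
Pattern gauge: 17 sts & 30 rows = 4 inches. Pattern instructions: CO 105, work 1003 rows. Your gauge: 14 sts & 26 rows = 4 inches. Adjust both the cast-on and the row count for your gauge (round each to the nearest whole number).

Stitches: 105 × 14/17 = 86.47 → 86.
Rows: 1003 × 26/30 = 869.27 → 869.

Cast on 86 stitches; work 869 rows.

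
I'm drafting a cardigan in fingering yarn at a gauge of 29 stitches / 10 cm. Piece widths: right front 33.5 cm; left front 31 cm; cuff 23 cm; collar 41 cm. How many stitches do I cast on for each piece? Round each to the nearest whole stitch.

right front 97; left front 90; cuff 67; collar 119.

Rate = 29/10 = 2.9 sts per cm.
right front: 33.5 × 2.9 = 97.15 → 97.
left front: 31 × 2.9 = 89.90 → 90.
cuff: 23 × 2.9 = 66.70 → 67.
collar: 41 × 2.9 = 118.90 → 119.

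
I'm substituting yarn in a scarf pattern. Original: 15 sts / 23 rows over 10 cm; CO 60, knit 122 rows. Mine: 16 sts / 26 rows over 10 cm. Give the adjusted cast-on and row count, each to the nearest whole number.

Stitches: 60 × 16/15 = 64.00 → 64.
Rows: 122 × 26/23 = 137.91 → 138.

Cast on 64 stitches; work 138 rows.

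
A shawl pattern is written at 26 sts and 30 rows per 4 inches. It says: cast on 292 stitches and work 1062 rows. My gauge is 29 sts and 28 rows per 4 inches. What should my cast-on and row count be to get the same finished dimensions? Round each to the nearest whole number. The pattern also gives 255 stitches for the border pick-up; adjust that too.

Stitches: 292 × 29/26 = 325.69 → 326.
Rows: 1062 × 28/30 = 991.20 → 991.
border pick-up: 255 × 29/26 = 284.42 → 284.

Cast on 326 stitches; work 991 rows; border pick-up 284 stitches.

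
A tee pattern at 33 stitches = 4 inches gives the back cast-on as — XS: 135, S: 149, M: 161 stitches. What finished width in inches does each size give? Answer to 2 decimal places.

33/4 = 8.25 sts per in.
XS: 135 / 8.25 = 16.364 → 16.36 in.
S: 149 / 8.25 = 18.061 → 18.06 in.
M: 161 / 8.25 = 19.515 → 19.52 in.

XS 16.36 inches; S 18.06 inches; M 19.52 inches.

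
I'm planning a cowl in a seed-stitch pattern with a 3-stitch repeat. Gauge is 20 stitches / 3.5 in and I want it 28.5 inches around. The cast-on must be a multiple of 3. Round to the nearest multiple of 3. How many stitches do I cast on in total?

20 / 3.5 = 5.714 sts per inch.
28.5 × 5.714 = 162.86 sts.
Nearest multiple of 3: 162.

Cast on 162 stitches.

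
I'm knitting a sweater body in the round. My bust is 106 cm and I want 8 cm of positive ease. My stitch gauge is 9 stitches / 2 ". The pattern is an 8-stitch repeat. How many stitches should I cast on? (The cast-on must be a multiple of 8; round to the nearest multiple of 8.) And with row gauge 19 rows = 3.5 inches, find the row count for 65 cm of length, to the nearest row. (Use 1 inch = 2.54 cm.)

Finished = 106 + 8 = 114 cm.
114 cm × 1/2.54 = 44.88 inches.
9/2 = 4.5 sts per in; 44.88 × 4.5 = 201.97 sts.
Nearest multiple of 8 → 200.
65 cm = 25.59 inches; × 5.429 = 138.92 → 139 rows.

Cast on 200 stitches; work 139 rows.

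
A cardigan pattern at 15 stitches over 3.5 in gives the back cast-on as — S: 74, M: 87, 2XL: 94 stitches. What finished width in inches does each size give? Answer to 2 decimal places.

S 17.27 inches; M 20.30 inches; 2XL 21.93 inches.

15/3.5 = 4.286 sts per in.
S: 74 / 4.286 = 17.267 → 17.27 in.
M: 87 / 4.286 = 20.300 → 20.30 in.
2XL: 94 / 4.286 = 21.933 → 21.93 in.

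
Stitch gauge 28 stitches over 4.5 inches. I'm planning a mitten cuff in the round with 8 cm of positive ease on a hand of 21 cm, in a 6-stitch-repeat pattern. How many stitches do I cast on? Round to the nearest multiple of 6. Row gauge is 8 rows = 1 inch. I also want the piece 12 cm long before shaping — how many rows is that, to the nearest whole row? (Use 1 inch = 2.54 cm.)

Cast on 72 stitches; work 38 rows.

Finished = 21 + 8 = 29 cm.
29 cm × 1/2.54 = 11.42 inches.
28/4.5 = 6.222 sts per in; 11.42 × 6.222 = 71.04 sts.
Nearest multiple of 6 → 72.
12 cm = 4.72 inches; × 8 = 37.80 → 38 rows.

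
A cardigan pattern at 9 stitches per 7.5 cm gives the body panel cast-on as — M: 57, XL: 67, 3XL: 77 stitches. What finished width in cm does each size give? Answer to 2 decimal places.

M 47.50 cm; XL 55.83 cm; 3XL 64.17 cm.

9/7.5 = 1.2 sts per cm.
M: 57 / 1.2 = 47.500 → 47.50 cm.
XL: 67 / 1.2 = 55.833 → 55.83 cm.
3XL: 77 / 1.2 = 64.167 → 64.17 cm.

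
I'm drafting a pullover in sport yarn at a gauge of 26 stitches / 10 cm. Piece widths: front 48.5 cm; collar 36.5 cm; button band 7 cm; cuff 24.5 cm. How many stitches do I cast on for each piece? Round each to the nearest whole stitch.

Rate = 26/10 = 2.6 sts per cm.
front: 48.5 × 2.6 = 126.10 → 126.
collar: 36.5 × 2.6 = 94.90 → 95.
button band: 7 × 2.6 = 18.20 → 18.
cuff: 24.5 × 2.6 = 63.70 → 64.

front 126; collar 95; button band 18; cuff 64.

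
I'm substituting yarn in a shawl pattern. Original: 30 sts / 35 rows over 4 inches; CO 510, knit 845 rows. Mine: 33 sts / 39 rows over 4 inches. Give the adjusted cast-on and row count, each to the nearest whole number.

Stitches: 510 × 33/30 = 561.00 → 561.
Rows: 845 × 39/35 = 941.57 → 942.

Cast on 561 stitches; work 942 rows.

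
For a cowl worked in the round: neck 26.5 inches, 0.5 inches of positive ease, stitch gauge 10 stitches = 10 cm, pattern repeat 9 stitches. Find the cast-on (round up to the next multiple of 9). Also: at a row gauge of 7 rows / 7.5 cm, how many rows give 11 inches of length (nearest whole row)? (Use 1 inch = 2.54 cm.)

Cast on 72 stitches; work 26 rows.

Finished = 26.5 + 0.5 = 27 inches.
27 inches × 2.54 = 68.58 cm.
10/10 = 1 sts per cm; 68.58 × 1 = 68.58 sts.
Next multiple of 9 → 72.
11 inches = 27.94 cm; × 0.933 = 26.08 → 26 rows.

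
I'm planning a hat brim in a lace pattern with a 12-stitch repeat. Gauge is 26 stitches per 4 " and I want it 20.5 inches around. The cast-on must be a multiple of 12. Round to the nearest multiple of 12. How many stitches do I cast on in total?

132 stitches.

26 / 4 = 6.5 sts per inch.
20.5 × 6.5 = 133.25 sts.
Nearest multiple of 12: 132.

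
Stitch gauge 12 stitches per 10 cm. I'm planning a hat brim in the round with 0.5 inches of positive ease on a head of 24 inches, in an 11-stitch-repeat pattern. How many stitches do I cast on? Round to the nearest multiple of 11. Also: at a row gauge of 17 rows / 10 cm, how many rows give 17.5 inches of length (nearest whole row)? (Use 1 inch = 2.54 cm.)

Finished = 24 + 0.5 = 24.5 inches.
24.5 inches × 2.54 = 62.23 cm.
12/10 = 1.2 sts per cm; 62.23 × 1.2 = 74.68 sts.
Nearest multiple of 11 → 77.
17.5 inches = 44.45 cm; × 1.7 = 75.56 → 76 rows.

Cast on 77 stitches; work 76 rows.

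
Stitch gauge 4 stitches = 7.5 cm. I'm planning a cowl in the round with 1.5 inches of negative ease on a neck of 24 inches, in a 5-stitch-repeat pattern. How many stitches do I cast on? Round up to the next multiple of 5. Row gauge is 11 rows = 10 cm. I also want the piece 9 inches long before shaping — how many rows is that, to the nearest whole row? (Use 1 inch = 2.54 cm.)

Finished = 24 − 1.5 = 22.5 inches.
22.5 inches × 2.54 = 57.15 cm.
4/7.5 = 0.533 sts per cm; 57.15 × 0.533 = 30.48 sts.
Next multiple of 5 → 35.
9 inches = 22.86 cm; × 1.1 = 25.15 → 25 rows.

Cast on 35 stitches; work 25 rows.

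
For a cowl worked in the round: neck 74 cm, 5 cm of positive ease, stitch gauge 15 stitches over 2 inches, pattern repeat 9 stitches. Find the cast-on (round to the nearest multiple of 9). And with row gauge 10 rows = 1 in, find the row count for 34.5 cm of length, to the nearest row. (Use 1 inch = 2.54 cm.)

Finished = 74 + 5 = 79 cm.
79 cm × 1/2.54 = 31.10 inches.
15/2 = 7.5 sts per in; 31.10 × 7.5 = 233.27 sts.
Nearest multiple of 9 → 234.
34.5 cm = 13.58 inches; × 10 = 135.83 → 136 rows.

Cast on 234 stitches; work 136 rows.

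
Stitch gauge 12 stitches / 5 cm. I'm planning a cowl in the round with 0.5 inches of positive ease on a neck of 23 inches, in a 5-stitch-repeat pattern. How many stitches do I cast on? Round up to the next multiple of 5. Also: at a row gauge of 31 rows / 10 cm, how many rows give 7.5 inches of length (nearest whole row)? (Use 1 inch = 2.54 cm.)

Finished = 23 + 0.5 = 23.5 inches.
23.5 inches × 2.54 = 59.69 cm.
12/5 = 2.4 sts per cm; 59.69 × 2.4 = 143.26 sts.
Next multiple of 5 → 145.
7.5 inches = 19.05 cm; × 3.1 = 59.05 → 59 rows.

Cast on 145 stitches; work 59 rows.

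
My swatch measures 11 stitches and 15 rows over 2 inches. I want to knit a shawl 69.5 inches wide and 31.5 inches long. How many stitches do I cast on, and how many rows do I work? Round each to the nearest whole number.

Cast on 382 stitches and work 236 rows.

Stitch gauge = 11/2 = 5.5 sts/in; 69.5 × 5.5 = 382.25 → 382 sts.
Row gauge = 15/2 = 7.5 rows/in; 31.5 × 7.5 = 236.25 → 236 rows.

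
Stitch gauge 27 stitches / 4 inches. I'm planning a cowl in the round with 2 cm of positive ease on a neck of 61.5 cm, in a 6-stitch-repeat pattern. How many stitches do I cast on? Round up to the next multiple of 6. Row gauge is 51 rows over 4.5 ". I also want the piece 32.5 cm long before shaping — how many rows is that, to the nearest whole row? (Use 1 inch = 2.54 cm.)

Finished = 61.5 + 2 = 63.5 cm.
63.5 cm × 1/2.54 = 25.00 inches.
27/4 = 6.75 sts per in; 25.00 × 6.75 = 168.75 sts.
Next multiple of 6 → 174.
32.5 cm = 12.80 inches; × 11.333 = 145.01 → 145 rows.

Cast on 174 stitches; work 145 rows.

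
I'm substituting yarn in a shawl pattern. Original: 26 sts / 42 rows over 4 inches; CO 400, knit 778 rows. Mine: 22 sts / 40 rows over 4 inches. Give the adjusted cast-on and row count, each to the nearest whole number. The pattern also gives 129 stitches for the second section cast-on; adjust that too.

Stitches: 400 × 22/26 = 338.46 → 338.
Rows: 778 × 40/42 = 740.95 → 741.
second section cast-on: 129 × 22/26 = 109.15 → 109.

Cast on 338 stitches; work 741 rows; second section cast-on 109 stitches.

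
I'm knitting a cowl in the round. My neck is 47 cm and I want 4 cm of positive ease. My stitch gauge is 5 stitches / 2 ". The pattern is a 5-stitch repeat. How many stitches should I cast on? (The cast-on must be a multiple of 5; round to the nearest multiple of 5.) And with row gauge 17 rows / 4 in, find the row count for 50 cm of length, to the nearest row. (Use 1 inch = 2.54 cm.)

Cast on 50 stitches; work 84 rows.

Finished = 47 + 4 = 51 cm.
51 cm × 1/2.54 = 20.08 inches.
5/2 = 2.5 sts per in; 20.08 × 2.5 = 50.20 sts.
Nearest multiple of 5 → 50.
50 cm = 19.69 inches; × 4.25 = 83.66 → 84 rows.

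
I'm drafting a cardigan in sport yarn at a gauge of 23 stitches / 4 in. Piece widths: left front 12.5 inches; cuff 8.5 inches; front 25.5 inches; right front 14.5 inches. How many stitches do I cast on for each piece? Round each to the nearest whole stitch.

Rate = 23/4 = 5.75 sts per in.
left front: 12.5 × 5.75 = 71.88 → 72.
cuff: 8.5 × 5.75 = 48.88 → 49.
front: 25.5 × 5.75 = 146.62 → 147.
right front: 14.5 × 5.75 = 83.38 → 83.

left front 72; cuff 49; front 147; right front 83.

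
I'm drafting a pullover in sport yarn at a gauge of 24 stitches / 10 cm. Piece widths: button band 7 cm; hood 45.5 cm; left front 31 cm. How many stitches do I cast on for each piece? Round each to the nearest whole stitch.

Rate = 24/10 = 2.4 sts per cm.
button band: 7 × 2.4 = 16.80 → 17.
hood: 45.5 × 2.4 = 109.20 → 109.
left front: 31 × 2.4 = 74.40 → 74.

button band 17; hood 109; left front 74.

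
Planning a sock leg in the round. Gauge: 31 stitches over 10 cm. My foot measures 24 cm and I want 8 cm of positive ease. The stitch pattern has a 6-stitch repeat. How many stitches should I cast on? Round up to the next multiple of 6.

102 stitches.

Finished = 24 + 8 = 32 cm.
31 / 10 = 3.1 sts/cm.
32 × 3.1 = 99.20 sts.
Next multiple of 6: 102.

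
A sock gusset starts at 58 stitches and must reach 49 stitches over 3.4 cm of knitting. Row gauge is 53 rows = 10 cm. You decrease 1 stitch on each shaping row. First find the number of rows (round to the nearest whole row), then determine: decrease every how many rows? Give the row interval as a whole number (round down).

Rows = 3.4 × 5.3 = 18.0 → 18 rows.
Stitches to remove: 9 → 9 shaping rows (at 1 st each).
18 / 9 = 2.00 → every 2 rows.

Decrease every 2nd row.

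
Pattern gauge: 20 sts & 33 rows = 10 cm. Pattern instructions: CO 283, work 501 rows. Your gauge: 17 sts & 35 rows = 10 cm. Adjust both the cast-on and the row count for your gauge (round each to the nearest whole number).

Cast on 241 stitches; work 531 rows.

Stitches: 283 × 17/20 = 240.55 → 241.
Rows: 501 × 35/33 = 531.36 → 531.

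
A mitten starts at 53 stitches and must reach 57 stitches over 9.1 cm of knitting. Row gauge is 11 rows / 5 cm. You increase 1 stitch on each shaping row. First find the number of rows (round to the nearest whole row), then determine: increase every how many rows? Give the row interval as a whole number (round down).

Increase every 5th row.

Rows = 9.1 × 2.2 = 20.0 → 20 rows.
Stitches to add: 4 → 4 shaping rows (at 1 st each).
20 / 4 = 5.00 → every 5 rows.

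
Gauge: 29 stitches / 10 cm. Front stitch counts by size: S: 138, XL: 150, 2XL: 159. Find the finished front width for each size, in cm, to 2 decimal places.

S 47.59 cm; XL 51.72 cm; 2XL 54.83 cm.

29/10 = 2.9 sts per cm.
S: 138 / 2.9 = 47.586 → 47.59 cm.
XL: 150 / 2.9 = 51.724 → 51.72 cm.
2XL: 159 / 2.9 = 54.828 → 54.83 cm.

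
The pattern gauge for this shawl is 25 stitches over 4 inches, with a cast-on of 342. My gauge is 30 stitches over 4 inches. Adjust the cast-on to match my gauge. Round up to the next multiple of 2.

412 stitches.

Scale factor = 30 / 25 = 1.200.
342 × 30 / 25 = 410.40 sts.
→ 412 sts.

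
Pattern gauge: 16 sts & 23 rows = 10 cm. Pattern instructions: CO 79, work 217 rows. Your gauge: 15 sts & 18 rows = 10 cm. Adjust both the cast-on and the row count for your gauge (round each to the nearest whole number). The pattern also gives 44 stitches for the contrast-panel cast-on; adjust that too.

Stitches: 79 × 15/16 = 74.06 → 74.
Rows: 217 × 18/23 = 169.83 → 170.
contrast-panel cast-on: 44 × 15/16 = 41.25 → 41.

Cast on 74 stitches; work 170 rows; contrast-panel cast-on 41 stitches.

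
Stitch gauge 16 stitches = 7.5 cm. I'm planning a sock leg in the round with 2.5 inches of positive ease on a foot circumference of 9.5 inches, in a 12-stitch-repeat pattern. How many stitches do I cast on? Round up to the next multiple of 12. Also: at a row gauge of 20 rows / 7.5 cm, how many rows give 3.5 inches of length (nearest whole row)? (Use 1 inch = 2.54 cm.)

Finished = 9.5 + 2.5 = 12 inches.
12 inches × 2.54 = 30.48 cm.
16/7.5 = 2.133 sts per cm; 30.48 × 2.133 = 65.02 sts.
Next multiple of 12 → 72.
3.5 inches = 8.89 cm; × 2.667 = 23.71 → 24 rows.

Cast on 72 stitches; work 24 rows.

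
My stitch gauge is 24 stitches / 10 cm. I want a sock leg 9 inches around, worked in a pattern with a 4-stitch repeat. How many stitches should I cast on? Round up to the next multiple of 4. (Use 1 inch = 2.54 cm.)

CO 56 sts.

9 in = 9 × 2.54 = 22.86 cm.
24 / 10 = 2.4 sts/cm.
22.86 × 2.4 = 54.86 sts.
→ 56.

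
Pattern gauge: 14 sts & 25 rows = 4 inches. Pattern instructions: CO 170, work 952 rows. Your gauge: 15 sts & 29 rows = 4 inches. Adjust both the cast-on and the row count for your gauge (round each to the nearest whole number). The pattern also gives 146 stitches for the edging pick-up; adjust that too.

Cast on 182 stitches; work 1104 rows; edging pick-up 156 stitches.

Stitches: 170 × 15/14 = 182.14 → 182.
Rows: 952 × 29/25 = 1104.32 → 1104.
edging pick-up: 146 × 15/14 = 156.43 → 156.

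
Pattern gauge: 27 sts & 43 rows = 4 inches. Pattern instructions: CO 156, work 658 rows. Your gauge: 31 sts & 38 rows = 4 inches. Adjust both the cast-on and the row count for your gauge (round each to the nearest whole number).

Cast on 179 stitches; work 581 rows.

Stitches: 156 × 31/27 = 179.11 → 179.
Rows: 658 × 38/43 = 581.49 → 581.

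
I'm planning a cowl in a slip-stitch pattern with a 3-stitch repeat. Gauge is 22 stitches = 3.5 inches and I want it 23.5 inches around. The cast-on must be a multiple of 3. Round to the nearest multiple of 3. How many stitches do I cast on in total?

22 / 3.5 = 6.286 sts per inch.
23.5 × 6.286 = 147.71 sts.
Nearest multiple of 3: 147.

147 stitches.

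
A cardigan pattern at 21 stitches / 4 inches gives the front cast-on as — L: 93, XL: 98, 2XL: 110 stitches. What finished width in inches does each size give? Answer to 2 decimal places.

L 17.71 inches; XL 18.67 inches; 2XL 20.95 inches.

21/4 = 5.25 sts per in.
L: 93 / 5.25 = 17.714 → 17.71 in.
XL: 98 / 5.25 = 18.667 → 18.67 in.
2XL: 110 / 5.25 = 20.952 → 20.95 in.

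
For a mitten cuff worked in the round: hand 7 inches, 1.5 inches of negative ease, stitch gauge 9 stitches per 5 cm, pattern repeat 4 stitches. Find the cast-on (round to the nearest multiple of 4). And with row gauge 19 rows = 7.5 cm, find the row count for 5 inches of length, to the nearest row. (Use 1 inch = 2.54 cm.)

Finished = 7 − 1.5 = 5.5 inches.
5.5 inches × 2.54 = 13.97 cm.
9/5 = 1.8 sts per cm; 13.97 × 1.8 = 25.15 sts.
Nearest multiple of 4 → 24.
5 inches = 12.70 cm; × 2.533 = 32.17 → 32 rows.

Cast on 24 stitches; work 32 rows.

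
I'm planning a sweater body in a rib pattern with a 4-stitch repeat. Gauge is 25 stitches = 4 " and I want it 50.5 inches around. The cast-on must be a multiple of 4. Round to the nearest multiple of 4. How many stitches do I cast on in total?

25 / 4 = 6.25 sts per inch.
50.5 × 6.25 = 315.62 sts.
Nearest multiple of 4: 316.

316 stitches.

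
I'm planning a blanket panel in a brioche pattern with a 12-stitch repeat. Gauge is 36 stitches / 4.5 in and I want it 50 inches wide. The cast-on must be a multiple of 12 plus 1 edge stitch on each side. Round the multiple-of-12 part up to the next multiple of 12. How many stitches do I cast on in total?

CO 410 sts.

36 / 4.5 = 8 sts per inch.
50 × 8 = 400.00 sts.
Less 2 edge sts → 398.00 for the repeat.
Next multiple of 12: 408.
Add back 2 edge sts → 410.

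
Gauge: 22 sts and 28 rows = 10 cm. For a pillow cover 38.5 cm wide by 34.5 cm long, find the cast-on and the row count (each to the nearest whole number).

Cast on 85 stitches and work 97 rows.

Stitch gauge = 22/10 = 2.2 sts/cm; 38.5 × 2.2 = 84.70 → 85 sts.
Row gauge = 28/10 = 2.8 rows/cm; 34.5 × 2.8 = 96.60 → 97 rows.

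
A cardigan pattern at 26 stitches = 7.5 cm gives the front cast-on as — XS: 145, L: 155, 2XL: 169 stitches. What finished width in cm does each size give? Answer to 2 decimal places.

XS 41.83 cm; L 44.71 cm; 2XL 48.75 cm.

26/7.5 = 3.467 sts per cm.
XS: 145 / 3.467 = 41.827 → 41.83 cm.
L: 155 / 3.467 = 44.712 → 44.71 cm.
2XL: 169 / 3.467 = 48.750 → 48.75 cm.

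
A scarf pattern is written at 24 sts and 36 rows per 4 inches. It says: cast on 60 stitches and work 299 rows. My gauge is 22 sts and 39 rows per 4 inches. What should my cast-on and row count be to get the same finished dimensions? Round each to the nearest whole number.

Cast on 55 stitches; work 324 rows.

Stitches: 60 × 22/24 = 55.00 → 55.
Rows: 299 × 39/36 = 323.92 → 324.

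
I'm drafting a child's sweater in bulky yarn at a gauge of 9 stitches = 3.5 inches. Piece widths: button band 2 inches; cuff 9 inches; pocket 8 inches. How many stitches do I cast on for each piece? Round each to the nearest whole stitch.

Rate = 9/3.5 = 2.571 sts per in.
button band: 2 × 2.571 = 5.14 → 5.
cuff: 9 × 2.571 = 23.14 → 23.
pocket: 8 × 2.571 = 20.57 → 21.

button band 5; cuff 23; pocket 21.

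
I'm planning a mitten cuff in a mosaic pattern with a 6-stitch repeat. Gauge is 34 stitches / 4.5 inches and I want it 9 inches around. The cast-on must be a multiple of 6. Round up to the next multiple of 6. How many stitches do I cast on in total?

CO 72 sts.

34 / 4.5 = 7.556 sts per inch.
9 × 7.556 = 68.00 sts.
Next multiple of 6: 72.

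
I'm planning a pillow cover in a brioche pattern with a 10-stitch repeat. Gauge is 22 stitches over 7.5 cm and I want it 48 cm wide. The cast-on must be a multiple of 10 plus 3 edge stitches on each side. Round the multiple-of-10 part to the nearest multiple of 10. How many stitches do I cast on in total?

22 / 7.5 = 2.933 sts per cm.
48 × 2.933 = 140.80 sts.
Less 6 edge sts → 134.80 for the repeat.
Nearest multiple of 10: 130.
Add back 6 edge sts → 136.

CO 136 sts.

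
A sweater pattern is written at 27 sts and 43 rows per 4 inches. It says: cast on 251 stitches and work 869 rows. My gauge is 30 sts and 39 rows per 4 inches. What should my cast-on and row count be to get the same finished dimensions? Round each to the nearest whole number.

Cast on 279 stitches; work 788 rows.

Stitches: 251 × 30/27 = 278.89 → 279.
Rows: 869 × 39/43 = 788.16 → 788.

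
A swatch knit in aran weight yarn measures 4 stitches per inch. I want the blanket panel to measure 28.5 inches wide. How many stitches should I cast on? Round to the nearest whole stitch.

Cast on 114 stitches.

4 stitches / 1 in = 4 stitches per inch.
28.5 × 4 = 114.00 stitches.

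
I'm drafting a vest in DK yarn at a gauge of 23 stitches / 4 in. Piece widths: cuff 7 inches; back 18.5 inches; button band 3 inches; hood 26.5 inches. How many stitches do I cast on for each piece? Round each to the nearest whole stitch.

Rate = 23/4 = 5.75 sts per in.
cuff: 7 × 5.75 = 40.25 → 40.
back: 18.5 × 5.75 = 106.38 → 106.
button band: 3 × 5.75 = 17.25 → 17.
hood: 26.5 × 5.75 = 152.38 → 152.

cuff 40; back 106; button band 17; hood 152.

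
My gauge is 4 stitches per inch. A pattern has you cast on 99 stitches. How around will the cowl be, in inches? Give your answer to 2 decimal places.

4 stitches / 1 inch = 4 stitches per inch.
99 / 4 = 24.750 inches.

24.75 inches.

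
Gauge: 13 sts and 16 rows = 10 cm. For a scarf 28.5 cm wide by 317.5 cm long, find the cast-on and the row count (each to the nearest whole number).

Stitch gauge = 13/10 = 1.3 sts/cm; 28.5 × 1.3 = 37.05 → 37 sts.
Row gauge = 16/10 = 1.6 rows/cm; 317.5 × 1.6 = 508.00 → 508 rows.

Cast on 37 stitches and work 508 rows.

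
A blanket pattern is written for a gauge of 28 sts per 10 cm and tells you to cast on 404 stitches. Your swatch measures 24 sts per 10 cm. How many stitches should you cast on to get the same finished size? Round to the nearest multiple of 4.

Scale factor = 24 / 28 = 0.857.
404 × 24 / 28 = 346.29 sts.
→ 348 sts.

Cast on 348 stitches.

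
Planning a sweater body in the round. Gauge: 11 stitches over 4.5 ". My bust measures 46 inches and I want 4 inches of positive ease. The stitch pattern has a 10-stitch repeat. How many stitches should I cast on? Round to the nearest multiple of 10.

Finished = 46 + 4 = 50 inches.
11 / 4.5 = 2.444 sts/in.
50 × 2.444 = 122.22 sts.
Nearest multiple of 10: 120.

Cast on 120 stitches.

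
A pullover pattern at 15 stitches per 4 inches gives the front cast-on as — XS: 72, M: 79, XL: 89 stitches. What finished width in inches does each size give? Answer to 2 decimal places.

15/4 = 3.75 sts per in.
XS: 72 / 3.75 = 19.200 → 19.20 in.
M: 79 / 3.75 = 21.067 → 21.07 in.
XL: 89 / 3.75 = 23.733 → 23.73 in.

XS 19.20 inches; M 21.07 inches; XL 23.73 inches.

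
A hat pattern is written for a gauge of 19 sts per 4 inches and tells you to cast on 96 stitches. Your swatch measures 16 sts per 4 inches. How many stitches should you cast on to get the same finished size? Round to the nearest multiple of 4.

Scale factor = 16 / 19 = 0.842.
96 × 16 / 19 = 80.84 sts.
→ 80 sts.

CO 80 sts.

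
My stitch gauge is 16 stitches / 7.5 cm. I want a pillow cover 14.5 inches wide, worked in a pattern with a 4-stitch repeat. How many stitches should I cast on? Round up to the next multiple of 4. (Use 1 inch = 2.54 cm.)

Cast on 80 stitches.

14.5 in = 14.5 × 2.54 = 36.83 cm.
16 / 7.5 = 2.133 sts/cm.
36.83 × 2.133 = 78.57 sts.
→ 80.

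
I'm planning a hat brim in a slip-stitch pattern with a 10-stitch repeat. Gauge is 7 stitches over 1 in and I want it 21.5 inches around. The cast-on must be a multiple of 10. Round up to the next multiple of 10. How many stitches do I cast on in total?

Cast on 160 stitches.

7 / 1 = 7 sts per inch.
21.5 × 7 = 150.50 sts.
Next multiple of 10: 160.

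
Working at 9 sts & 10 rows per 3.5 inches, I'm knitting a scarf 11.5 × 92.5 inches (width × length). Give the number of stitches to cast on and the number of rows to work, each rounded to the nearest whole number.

Cast on 30 stitches and work 264 rows.

Stitch gauge = 9/3.5 = 2.571 sts/in; 11.5 × 2.571 = 29.57 → 30 sts.
Row gauge = 10/3.5 = 2.857 rows/in; 92.5 × 2.857 = 264.29 → 264 rows.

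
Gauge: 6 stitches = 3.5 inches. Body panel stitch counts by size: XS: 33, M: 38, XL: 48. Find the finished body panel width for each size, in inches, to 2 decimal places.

XS 19.25 inches; M 22.17 inches; XL 28.00 inches.

6/3.5 = 1.714 sts per in.
XS: 33 / 1.714 = 19.250 → 19.25 in.
M: 38 / 1.714 = 22.167 → 22.17 in.
XL: 48 / 1.714 = 28.000 → 28.00 in.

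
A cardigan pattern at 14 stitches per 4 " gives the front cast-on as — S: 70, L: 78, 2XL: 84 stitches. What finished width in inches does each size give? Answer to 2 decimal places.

S 20.00 inches; L 22.29 inches; 2XL 24.00 inches.

14/4 = 3.5 sts per in.
S: 70 / 3.5 = 20.000 → 20.00 in.
L: 78 / 3.5 = 22.286 → 22.29 in.
2XL: 84 / 3.5 = 24.000 → 24.00 in.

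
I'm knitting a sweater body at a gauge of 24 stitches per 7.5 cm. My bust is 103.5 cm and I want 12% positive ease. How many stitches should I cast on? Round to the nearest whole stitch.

Finished = 103.5 × 1.12 = 115.92 cm.
24 / 7.5 = 3.2 sts per cm.
115.92 × 3.2 = 370.94 sts.
→ 371 sts.

371 stitches.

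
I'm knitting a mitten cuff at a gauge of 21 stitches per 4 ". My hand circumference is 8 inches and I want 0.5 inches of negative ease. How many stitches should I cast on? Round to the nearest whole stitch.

Cast on 39 stitches.

Finished = 8 − 0.5 = 7.5 in.
21 / 4 = 5.25 sts per inch.
7.50 × 5.25 = 39.38 sts.
→ 39 sts.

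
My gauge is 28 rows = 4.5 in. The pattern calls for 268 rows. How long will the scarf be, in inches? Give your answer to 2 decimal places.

28 rows / 4.5 inch = 6.222 rows per inch.
268 / 6.222 = 43.071 inches.

43.07 inches.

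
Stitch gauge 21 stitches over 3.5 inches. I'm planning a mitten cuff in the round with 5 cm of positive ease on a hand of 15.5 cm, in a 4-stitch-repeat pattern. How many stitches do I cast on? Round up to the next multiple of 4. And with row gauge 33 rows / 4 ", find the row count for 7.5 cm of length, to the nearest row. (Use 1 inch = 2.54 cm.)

Cast on 52 stitches; work 24 rows.

Finished = 15.5 + 5 = 20.5 cm.
20.5 cm × 1/2.54 = 8.07 inches.
21/3.5 = 6 sts per in; 8.07 × 6 = 48.43 sts.
Next multiple of 4 → 52.
7.5 cm = 2.95 inches; × 8.25 = 24.36 → 24 rows.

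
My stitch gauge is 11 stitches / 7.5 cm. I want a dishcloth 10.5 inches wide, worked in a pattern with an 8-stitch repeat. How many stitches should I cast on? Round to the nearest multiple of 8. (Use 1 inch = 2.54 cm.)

Cast on 40 stitches.

10.5 in = 10.5 × 2.54 = 26.67 cm.
11 / 7.5 = 1.467 sts/cm.
26.67 × 1.467 = 39.12 sts.
→ 40.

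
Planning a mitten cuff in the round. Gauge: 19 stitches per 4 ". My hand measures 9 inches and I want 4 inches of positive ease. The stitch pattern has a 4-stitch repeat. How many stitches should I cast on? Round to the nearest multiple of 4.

Finished = 9 + 4 = 13 inches.
19 / 4 = 4.75 sts/in.
13 × 4.75 = 61.75 sts.
Nearest multiple of 4: 60.

60 stitches.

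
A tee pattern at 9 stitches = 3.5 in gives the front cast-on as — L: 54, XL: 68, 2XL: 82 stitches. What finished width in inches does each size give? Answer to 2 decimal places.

9/3.5 = 2.571 sts per in.
L: 54 / 2.571 = 21.000 → 21.00 in.
XL: 68 / 2.571 = 26.444 → 26.44 in.
2XL: 82 / 2.571 = 31.889 → 31.89 in.

L 21.00 inches; XL 26.44 inches; 2XL 31.89 inches.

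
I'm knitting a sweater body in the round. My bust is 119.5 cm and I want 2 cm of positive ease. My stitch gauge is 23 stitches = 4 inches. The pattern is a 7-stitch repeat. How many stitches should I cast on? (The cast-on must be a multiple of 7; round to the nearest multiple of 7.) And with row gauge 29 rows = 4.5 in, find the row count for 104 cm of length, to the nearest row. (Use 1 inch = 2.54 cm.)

Finished = 119.5 + 2 = 121.5 cm.
121.5 cm × 1/2.54 = 47.83 inches.
23/4 = 5.75 sts per in; 47.83 × 5.75 = 275.05 sts.
Nearest multiple of 7 → 273.
104 cm = 40.94 inches; × 6.444 = 263.87 → 264 rows.

Cast on 273 stitches; work 264 rows.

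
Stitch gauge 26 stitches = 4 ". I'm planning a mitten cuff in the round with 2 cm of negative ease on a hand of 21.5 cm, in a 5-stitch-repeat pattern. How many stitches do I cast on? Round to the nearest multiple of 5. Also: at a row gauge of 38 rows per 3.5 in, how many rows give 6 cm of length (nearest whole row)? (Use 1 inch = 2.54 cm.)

Cast on 50 stitches; work 26 rows.

Finished = 21.5 − 2 = 19.5 cm.
19.5 cm × 1/2.54 = 7.68 inches.
26/4 = 6.5 sts per in; 7.68 × 6.5 = 49.90 sts.
Nearest multiple of 5 → 50.
6 cm = 2.36 inches; × 10.857 = 25.65 → 26 rows.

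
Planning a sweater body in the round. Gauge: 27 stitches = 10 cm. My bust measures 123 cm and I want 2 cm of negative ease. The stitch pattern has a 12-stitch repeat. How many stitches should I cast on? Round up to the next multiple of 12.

Finished = 123 − 2 = 121 cm.
27 / 10 = 2.7 sts/cm.
121 × 2.7 = 326.70 sts.
Next multiple of 12: 336.

336 stitches.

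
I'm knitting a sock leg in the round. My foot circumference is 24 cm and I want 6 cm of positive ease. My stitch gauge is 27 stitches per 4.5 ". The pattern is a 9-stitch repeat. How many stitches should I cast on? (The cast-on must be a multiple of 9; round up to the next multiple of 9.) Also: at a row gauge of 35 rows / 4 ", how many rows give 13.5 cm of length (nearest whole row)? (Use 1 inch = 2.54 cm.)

Finished = 24 + 6 = 30 cm.
30 cm × 1/2.54 = 11.81 inches.
27/4.5 = 6 sts per in; 11.81 × 6 = 70.87 sts.
Next multiple of 9 → 72.
13.5 cm = 5.31 inches; × 8.75 = 46.51 → 47 rows.

Cast on 72 stitches; work 47 rows.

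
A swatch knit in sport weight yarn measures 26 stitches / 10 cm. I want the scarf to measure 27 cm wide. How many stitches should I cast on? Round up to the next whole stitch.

26 stitches / 10 cm = 2.6 stitches per cm.
27 × 2.6 = 70.20 stitches.
Round up → 71.

CO 71 sts.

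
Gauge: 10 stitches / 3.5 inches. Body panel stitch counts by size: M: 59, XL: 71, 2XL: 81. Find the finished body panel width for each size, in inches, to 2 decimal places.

10/3.5 = 2.857 sts per in.
M: 59 / 2.857 = 20.650 → 20.65 in.
XL: 71 / 2.857 = 24.850 → 24.85 in.
2XL: 81 / 2.857 = 28.350 → 28.35 in.

M 20.65 inches; XL 24.85 inches; 2XL 28.35 inches.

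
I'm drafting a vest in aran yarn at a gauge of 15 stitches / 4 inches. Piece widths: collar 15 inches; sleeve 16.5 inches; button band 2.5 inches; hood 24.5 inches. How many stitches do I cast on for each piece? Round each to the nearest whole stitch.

collar 56; sleeve 62; button band 9; hood 92.

Rate = 15/4 = 3.75 sts per in.
collar: 15 × 3.75 = 56.25 → 56.
sleeve: 16.5 × 3.75 = 61.88 → 62.
button band: 2.5 × 3.75 = 9.38 → 9.
hood: 24.5 × 3.75 = 91.88 → 92.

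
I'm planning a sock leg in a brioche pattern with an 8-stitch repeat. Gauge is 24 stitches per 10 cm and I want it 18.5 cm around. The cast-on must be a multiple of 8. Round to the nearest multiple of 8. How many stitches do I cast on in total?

24 / 10 = 2.4 sts per cm.
18.5 × 2.4 = 44.40 sts.
Nearest multiple of 8: 48.

CO 48 sts.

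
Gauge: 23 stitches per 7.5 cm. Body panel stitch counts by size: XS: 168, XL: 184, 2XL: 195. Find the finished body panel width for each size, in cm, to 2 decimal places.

23/7.5 = 3.067 sts per cm.
XS: 168 / 3.067 = 54.783 → 54.78 cm.
XL: 184 / 3.067 = 60.000 → 60.00 cm.
2XL: 195 / 3.067 = 63.587 → 63.59 cm.

XS 54.78 cm; XL 60.00 cm; 2XL 63.59 cm.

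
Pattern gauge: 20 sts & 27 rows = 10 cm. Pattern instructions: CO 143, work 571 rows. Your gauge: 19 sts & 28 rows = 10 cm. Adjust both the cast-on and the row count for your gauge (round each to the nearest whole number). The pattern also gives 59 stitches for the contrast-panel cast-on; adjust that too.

Stitches: 143 × 19/20 = 135.85 → 136.
Rows: 571 × 28/27 = 592.15 → 592.
contrast-panel cast-on: 59 × 19/20 = 56.05 → 56.

Cast on 136 stitches; work 592 rows; contrast-panel cast-on 56 stitches.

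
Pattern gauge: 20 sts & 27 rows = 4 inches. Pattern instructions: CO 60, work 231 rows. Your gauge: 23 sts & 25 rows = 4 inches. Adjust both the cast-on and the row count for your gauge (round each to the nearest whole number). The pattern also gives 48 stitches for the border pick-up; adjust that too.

Cast on 69 stitches; work 214 rows; border pick-up 55 stitches.

Stitches: 60 × 23/20 = 69.00 → 69.
Rows: 231 × 25/27 = 213.89 → 214.
border pick-up: 48 × 23/20 = 55.20 → 55.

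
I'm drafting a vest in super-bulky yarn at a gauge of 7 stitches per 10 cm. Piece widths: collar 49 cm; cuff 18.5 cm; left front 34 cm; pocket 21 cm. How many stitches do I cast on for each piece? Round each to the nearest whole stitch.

collar 34; cuff 13; left front 24; pocket 15.

Rate = 7/10 = 0.7 sts per cm.
collar: 49 × 0.7 = 34.30 → 34.
cuff: 18.5 × 0.7 = 12.95 → 13.
left front: 34 × 0.7 = 23.80 → 24.
pocket: 21 × 0.7 = 14.70 → 15.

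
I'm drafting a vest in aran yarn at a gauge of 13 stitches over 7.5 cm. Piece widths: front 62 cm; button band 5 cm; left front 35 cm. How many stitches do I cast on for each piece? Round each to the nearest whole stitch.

Rate = 13/7.5 = 1.733 sts per cm.
front: 62 × 1.733 = 107.47 → 107.
button band: 5 × 1.733 = 8.67 → 9.
left front: 35 × 1.733 = 60.67 → 61.

front 107; button band 9; left front 61.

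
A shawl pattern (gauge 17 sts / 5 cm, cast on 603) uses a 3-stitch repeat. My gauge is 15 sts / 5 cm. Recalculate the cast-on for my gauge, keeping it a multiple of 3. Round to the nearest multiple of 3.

603 × 15 / 17 = 532.06.
Nearest multiple of 3: 531.

CO 531 sts.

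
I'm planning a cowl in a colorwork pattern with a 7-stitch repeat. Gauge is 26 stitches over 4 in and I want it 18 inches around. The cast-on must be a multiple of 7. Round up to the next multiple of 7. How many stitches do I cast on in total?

Cast on 119 stitches.

26 / 4 = 6.5 sts per inch.
18 × 6.5 = 117.00 sts.
Next multiple of 7: 119.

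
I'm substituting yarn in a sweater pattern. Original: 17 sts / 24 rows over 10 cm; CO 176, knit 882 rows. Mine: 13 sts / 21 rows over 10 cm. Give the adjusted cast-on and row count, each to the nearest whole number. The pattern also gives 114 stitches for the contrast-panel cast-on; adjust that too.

Stitches: 176 × 13/17 = 134.59 → 135.
Rows: 882 × 21/24 = 771.75 → 772.
contrast-panel cast-on: 114 × 13/17 = 87.18 → 87.

Cast on 135 stitches; work 772 rows; contrast-panel cast-on 87 stitches.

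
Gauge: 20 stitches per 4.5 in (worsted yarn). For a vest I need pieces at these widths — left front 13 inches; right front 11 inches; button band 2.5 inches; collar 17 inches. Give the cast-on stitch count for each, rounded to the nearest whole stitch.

Rate = 20/4.5 = 4.444 sts per in.
left front: 13 × 4.444 = 57.78 → 58.
right front: 11 × 4.444 = 48.89 → 49.
button band: 2.5 × 4.444 = 11.11 → 11.
collar: 17 × 4.444 = 75.56 → 76.

left front 58; right front 49; button band 11; collar 76.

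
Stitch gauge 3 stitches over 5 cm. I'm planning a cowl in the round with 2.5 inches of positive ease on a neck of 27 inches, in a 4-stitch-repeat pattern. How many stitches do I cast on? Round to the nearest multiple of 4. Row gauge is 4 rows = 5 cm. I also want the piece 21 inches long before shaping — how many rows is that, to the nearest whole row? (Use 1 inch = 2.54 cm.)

Finished = 27 + 2.5 = 29.5 inches.
29.5 inches × 2.54 = 74.93 cm.
3/5 = 0.6 sts per cm; 74.93 × 0.6 = 44.96 sts.
Nearest multiple of 4 → 44.
21 inches = 53.34 cm; × 0.8 = 42.67 → 43 rows.

Cast on 44 stitches; work 43 rows.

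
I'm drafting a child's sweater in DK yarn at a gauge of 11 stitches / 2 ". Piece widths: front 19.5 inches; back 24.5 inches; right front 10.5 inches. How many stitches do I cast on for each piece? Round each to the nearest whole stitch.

front 107; back 135; right front 58.

Rate = 11/2 = 5.5 sts per in.
front: 19.5 × 5.5 = 107.25 → 107.
back: 24.5 × 5.5 = 134.75 → 135.
right front: 10.5 × 5.5 = 57.75 → 58.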